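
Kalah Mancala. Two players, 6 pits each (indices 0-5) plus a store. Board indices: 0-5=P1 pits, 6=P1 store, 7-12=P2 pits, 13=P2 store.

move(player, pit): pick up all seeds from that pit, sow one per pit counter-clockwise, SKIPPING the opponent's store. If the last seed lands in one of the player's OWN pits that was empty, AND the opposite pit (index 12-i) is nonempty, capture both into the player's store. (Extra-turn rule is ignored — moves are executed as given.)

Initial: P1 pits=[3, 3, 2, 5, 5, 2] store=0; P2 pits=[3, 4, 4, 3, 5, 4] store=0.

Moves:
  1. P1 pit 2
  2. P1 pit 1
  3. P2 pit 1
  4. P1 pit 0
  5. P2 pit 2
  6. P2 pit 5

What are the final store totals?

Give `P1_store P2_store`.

Move 1: P1 pit2 -> P1=[3,3,0,6,6,2](0) P2=[3,4,4,3,5,4](0)
Move 2: P1 pit1 -> P1=[3,0,1,7,7,2](0) P2=[3,4,4,3,5,4](0)
Move 3: P2 pit1 -> P1=[3,0,1,7,7,2](0) P2=[3,0,5,4,6,5](0)
Move 4: P1 pit0 -> P1=[0,1,2,8,7,2](0) P2=[3,0,5,4,6,5](0)
Move 5: P2 pit2 -> P1=[1,1,2,8,7,2](0) P2=[3,0,0,5,7,6](1)
Move 6: P2 pit5 -> P1=[2,2,3,9,8,2](0) P2=[3,0,0,5,7,0](2)

Answer: 0 2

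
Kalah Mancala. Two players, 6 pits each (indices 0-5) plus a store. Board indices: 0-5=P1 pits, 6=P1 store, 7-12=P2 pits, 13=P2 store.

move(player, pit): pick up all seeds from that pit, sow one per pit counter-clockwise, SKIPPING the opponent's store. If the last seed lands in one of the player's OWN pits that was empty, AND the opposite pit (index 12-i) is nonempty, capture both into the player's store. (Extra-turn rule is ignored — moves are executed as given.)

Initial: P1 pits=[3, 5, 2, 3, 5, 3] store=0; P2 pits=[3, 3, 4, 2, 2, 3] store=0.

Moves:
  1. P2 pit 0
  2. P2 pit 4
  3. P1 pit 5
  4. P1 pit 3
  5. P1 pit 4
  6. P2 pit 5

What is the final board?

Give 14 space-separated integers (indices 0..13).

Answer: 4 6 3 0 0 2 3 2 6 6 4 0 0 2

Derivation:
Move 1: P2 pit0 -> P1=[3,5,2,3,5,3](0) P2=[0,4,5,3,2,3](0)
Move 2: P2 pit4 -> P1=[3,5,2,3,5,3](0) P2=[0,4,5,3,0,4](1)
Move 3: P1 pit5 -> P1=[3,5,2,3,5,0](1) P2=[1,5,5,3,0,4](1)
Move 4: P1 pit3 -> P1=[3,5,2,0,6,1](2) P2=[1,5,5,3,0,4](1)
Move 5: P1 pit4 -> P1=[3,5,2,0,0,2](3) P2=[2,6,6,4,0,4](1)
Move 6: P2 pit5 -> P1=[4,6,3,0,0,2](3) P2=[2,6,6,4,0,0](2)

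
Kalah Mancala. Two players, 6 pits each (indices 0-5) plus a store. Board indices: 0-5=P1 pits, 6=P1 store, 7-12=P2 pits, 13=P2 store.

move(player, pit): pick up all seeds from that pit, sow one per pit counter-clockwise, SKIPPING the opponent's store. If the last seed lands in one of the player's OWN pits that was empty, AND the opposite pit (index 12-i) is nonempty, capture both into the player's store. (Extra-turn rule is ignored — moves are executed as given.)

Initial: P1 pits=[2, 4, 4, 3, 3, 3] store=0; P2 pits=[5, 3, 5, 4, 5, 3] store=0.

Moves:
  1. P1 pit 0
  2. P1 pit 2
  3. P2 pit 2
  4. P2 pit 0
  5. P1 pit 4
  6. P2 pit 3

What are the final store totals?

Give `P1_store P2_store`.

Answer: 2 3

Derivation:
Move 1: P1 pit0 -> P1=[0,5,5,3,3,3](0) P2=[5,3,5,4,5,3](0)
Move 2: P1 pit2 -> P1=[0,5,0,4,4,4](1) P2=[6,3,5,4,5,3](0)
Move 3: P2 pit2 -> P1=[1,5,0,4,4,4](1) P2=[6,3,0,5,6,4](1)
Move 4: P2 pit0 -> P1=[1,5,0,4,4,4](1) P2=[0,4,1,6,7,5](2)
Move 5: P1 pit4 -> P1=[1,5,0,4,0,5](2) P2=[1,5,1,6,7,5](2)
Move 6: P2 pit3 -> P1=[2,6,1,4,0,5](2) P2=[1,5,1,0,8,6](3)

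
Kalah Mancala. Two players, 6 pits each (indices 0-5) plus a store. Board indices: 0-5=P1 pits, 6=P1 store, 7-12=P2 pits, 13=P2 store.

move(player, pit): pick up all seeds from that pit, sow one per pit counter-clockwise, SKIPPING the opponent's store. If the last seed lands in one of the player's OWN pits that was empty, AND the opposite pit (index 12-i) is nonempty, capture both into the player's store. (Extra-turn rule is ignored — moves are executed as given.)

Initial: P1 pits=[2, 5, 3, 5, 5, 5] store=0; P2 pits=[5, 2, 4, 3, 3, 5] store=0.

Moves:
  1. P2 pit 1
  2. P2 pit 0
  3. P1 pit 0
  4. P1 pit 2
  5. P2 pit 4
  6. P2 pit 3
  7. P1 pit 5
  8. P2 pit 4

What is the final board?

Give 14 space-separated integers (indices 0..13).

Move 1: P2 pit1 -> P1=[2,5,3,5,5,5](0) P2=[5,0,5,4,3,5](0)
Move 2: P2 pit0 -> P1=[2,5,3,5,5,5](0) P2=[0,1,6,5,4,6](0)
Move 3: P1 pit0 -> P1=[0,6,4,5,5,5](0) P2=[0,1,6,5,4,6](0)
Move 4: P1 pit2 -> P1=[0,6,0,6,6,6](1) P2=[0,1,6,5,4,6](0)
Move 5: P2 pit4 -> P1=[1,7,0,6,6,6](1) P2=[0,1,6,5,0,7](1)
Move 6: P2 pit3 -> P1=[2,8,0,6,6,6](1) P2=[0,1,6,0,1,8](2)
Move 7: P1 pit5 -> P1=[2,8,0,6,6,0](2) P2=[1,2,7,1,2,8](2)
Move 8: P2 pit4 -> P1=[2,8,0,6,6,0](2) P2=[1,2,7,1,0,9](3)

Answer: 2 8 0 6 6 0 2 1 2 7 1 0 9 3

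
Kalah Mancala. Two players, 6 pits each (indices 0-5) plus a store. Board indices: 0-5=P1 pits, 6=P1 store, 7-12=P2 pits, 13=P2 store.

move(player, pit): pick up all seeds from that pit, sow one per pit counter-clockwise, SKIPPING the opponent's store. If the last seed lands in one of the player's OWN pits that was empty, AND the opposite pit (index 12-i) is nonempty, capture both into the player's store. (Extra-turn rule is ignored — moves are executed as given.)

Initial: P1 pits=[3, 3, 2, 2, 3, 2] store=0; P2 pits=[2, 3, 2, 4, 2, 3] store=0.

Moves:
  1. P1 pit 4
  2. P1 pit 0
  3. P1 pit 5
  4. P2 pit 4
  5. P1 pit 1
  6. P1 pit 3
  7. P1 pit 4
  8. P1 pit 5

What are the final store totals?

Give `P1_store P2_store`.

Answer: 10 1

Derivation:
Move 1: P1 pit4 -> P1=[3,3,2,2,0,3](1) P2=[3,3,2,4,2,3](0)
Move 2: P1 pit0 -> P1=[0,4,3,3,0,3](1) P2=[3,3,2,4,2,3](0)
Move 3: P1 pit5 -> P1=[0,4,3,3,0,0](2) P2=[4,4,2,4,2,3](0)
Move 4: P2 pit4 -> P1=[0,4,3,3,0,0](2) P2=[4,4,2,4,0,4](1)
Move 5: P1 pit1 -> P1=[0,0,4,4,1,0](7) P2=[0,4,2,4,0,4](1)
Move 6: P1 pit3 -> P1=[0,0,4,0,2,1](8) P2=[1,4,2,4,0,4](1)
Move 7: P1 pit4 -> P1=[0,0,4,0,0,2](9) P2=[1,4,2,4,0,4](1)
Move 8: P1 pit5 -> P1=[0,0,4,0,0,0](10) P2=[2,4,2,4,0,4](1)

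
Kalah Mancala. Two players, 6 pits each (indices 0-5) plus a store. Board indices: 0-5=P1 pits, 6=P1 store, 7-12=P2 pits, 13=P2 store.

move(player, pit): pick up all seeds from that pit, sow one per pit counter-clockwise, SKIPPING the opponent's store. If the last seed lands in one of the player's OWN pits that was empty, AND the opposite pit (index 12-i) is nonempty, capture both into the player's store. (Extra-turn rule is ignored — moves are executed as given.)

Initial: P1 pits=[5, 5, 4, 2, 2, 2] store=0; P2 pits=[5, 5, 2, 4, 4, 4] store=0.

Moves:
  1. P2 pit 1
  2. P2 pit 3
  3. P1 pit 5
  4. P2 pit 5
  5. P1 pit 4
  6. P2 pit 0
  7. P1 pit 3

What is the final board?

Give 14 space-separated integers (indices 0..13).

Answer: 8 7 5 0 1 2 3 0 1 4 1 7 1 4

Derivation:
Move 1: P2 pit1 -> P1=[5,5,4,2,2,2](0) P2=[5,0,3,5,5,5](1)
Move 2: P2 pit3 -> P1=[6,6,4,2,2,2](0) P2=[5,0,3,0,6,6](2)
Move 3: P1 pit5 -> P1=[6,6,4,2,2,0](1) P2=[6,0,3,0,6,6](2)
Move 4: P2 pit5 -> P1=[7,7,5,3,3,0](1) P2=[6,0,3,0,6,0](3)
Move 5: P1 pit4 -> P1=[7,7,5,3,0,1](2) P2=[7,0,3,0,6,0](3)
Move 6: P2 pit0 -> P1=[8,7,5,3,0,1](2) P2=[0,1,4,1,7,1](4)
Move 7: P1 pit3 -> P1=[8,7,5,0,1,2](3) P2=[0,1,4,1,7,1](4)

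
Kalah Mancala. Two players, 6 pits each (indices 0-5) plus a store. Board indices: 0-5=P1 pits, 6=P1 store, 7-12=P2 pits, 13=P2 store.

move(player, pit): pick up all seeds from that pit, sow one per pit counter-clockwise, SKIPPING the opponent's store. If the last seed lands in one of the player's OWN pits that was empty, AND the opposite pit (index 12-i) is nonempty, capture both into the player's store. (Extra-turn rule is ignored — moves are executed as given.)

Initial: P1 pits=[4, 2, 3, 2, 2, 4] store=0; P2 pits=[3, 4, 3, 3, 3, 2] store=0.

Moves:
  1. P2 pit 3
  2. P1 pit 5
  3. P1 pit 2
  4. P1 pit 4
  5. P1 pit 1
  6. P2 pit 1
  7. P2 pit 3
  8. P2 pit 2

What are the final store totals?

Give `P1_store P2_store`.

Move 1: P2 pit3 -> P1=[4,2,3,2,2,4](0) P2=[3,4,3,0,4,3](1)
Move 2: P1 pit5 -> P1=[4,2,3,2,2,0](1) P2=[4,5,4,0,4,3](1)
Move 3: P1 pit2 -> P1=[4,2,0,3,3,0](6) P2=[0,5,4,0,4,3](1)
Move 4: P1 pit4 -> P1=[4,2,0,3,0,1](7) P2=[1,5,4,0,4,3](1)
Move 5: P1 pit1 -> P1=[4,0,1,4,0,1](7) P2=[1,5,4,0,4,3](1)
Move 6: P2 pit1 -> P1=[4,0,1,4,0,1](7) P2=[1,0,5,1,5,4](2)
Move 7: P2 pit3 -> P1=[4,0,1,4,0,1](7) P2=[1,0,5,0,6,4](2)
Move 8: P2 pit2 -> P1=[5,0,1,4,0,1](7) P2=[1,0,0,1,7,5](3)

Answer: 7 3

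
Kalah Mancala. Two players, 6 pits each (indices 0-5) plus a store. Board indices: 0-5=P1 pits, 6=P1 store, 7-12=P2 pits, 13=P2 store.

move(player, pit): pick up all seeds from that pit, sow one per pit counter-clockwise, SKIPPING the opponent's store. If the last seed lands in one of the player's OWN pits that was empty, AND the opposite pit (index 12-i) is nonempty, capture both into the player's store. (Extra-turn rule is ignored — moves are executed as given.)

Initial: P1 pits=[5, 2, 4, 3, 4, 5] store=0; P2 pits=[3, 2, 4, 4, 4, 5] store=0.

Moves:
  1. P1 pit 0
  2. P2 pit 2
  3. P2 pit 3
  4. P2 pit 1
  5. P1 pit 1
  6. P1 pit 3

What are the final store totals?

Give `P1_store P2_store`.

Answer: 1 8

Derivation:
Move 1: P1 pit0 -> P1=[0,3,5,4,5,6](0) P2=[3,2,4,4,4,5](0)
Move 2: P2 pit2 -> P1=[0,3,5,4,5,6](0) P2=[3,2,0,5,5,6](1)
Move 3: P2 pit3 -> P1=[1,4,5,4,5,6](0) P2=[3,2,0,0,6,7](2)
Move 4: P2 pit1 -> P1=[1,4,0,4,5,6](0) P2=[3,0,1,0,6,7](8)
Move 5: P1 pit1 -> P1=[1,0,1,5,6,7](0) P2=[3,0,1,0,6,7](8)
Move 6: P1 pit3 -> P1=[1,0,1,0,7,8](1) P2=[4,1,1,0,6,7](8)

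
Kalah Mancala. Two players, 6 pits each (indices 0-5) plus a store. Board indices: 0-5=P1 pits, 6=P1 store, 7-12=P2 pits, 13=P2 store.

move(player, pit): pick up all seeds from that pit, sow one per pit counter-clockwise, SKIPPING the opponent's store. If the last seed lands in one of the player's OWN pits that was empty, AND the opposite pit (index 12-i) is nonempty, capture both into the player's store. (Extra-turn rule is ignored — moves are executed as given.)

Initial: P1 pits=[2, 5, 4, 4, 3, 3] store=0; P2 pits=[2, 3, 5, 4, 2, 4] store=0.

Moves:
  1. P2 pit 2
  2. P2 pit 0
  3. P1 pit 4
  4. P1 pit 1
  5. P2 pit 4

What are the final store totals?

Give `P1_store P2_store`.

Move 1: P2 pit2 -> P1=[3,5,4,4,3,3](0) P2=[2,3,0,5,3,5](1)
Move 2: P2 pit0 -> P1=[3,5,4,0,3,3](0) P2=[0,4,0,5,3,5](6)
Move 3: P1 pit4 -> P1=[3,5,4,0,0,4](1) P2=[1,4,0,5,3,5](6)
Move 4: P1 pit1 -> P1=[3,0,5,1,1,5](2) P2=[1,4,0,5,3,5](6)
Move 5: P2 pit4 -> P1=[4,0,5,1,1,5](2) P2=[1,4,0,5,0,6](7)

Answer: 2 7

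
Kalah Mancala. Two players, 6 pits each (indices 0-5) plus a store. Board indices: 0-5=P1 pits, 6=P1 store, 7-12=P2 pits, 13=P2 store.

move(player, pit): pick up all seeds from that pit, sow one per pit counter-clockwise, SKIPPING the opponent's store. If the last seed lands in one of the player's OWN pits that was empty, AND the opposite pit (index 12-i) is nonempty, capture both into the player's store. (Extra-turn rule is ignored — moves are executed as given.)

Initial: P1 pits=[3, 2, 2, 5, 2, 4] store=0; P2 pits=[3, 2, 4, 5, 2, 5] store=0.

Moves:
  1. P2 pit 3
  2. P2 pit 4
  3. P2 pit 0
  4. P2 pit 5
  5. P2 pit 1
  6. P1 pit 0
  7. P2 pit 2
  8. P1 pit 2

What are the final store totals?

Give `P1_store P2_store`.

Answer: 1 12

Derivation:
Move 1: P2 pit3 -> P1=[4,3,2,5,2,4](0) P2=[3,2,4,0,3,6](1)
Move 2: P2 pit4 -> P1=[5,3,2,5,2,4](0) P2=[3,2,4,0,0,7](2)
Move 3: P2 pit0 -> P1=[5,3,0,5,2,4](0) P2=[0,3,5,0,0,7](5)
Move 4: P2 pit5 -> P1=[6,4,1,6,3,5](0) P2=[0,3,5,0,0,0](6)
Move 5: P2 pit1 -> P1=[6,0,1,6,3,5](0) P2=[0,0,6,1,0,0](11)
Move 6: P1 pit0 -> P1=[0,1,2,7,4,6](1) P2=[0,0,6,1,0,0](11)
Move 7: P2 pit2 -> P1=[1,2,2,7,4,6](1) P2=[0,0,0,2,1,1](12)
Move 8: P1 pit2 -> P1=[1,2,0,8,5,6](1) P2=[0,0,0,2,1,1](12)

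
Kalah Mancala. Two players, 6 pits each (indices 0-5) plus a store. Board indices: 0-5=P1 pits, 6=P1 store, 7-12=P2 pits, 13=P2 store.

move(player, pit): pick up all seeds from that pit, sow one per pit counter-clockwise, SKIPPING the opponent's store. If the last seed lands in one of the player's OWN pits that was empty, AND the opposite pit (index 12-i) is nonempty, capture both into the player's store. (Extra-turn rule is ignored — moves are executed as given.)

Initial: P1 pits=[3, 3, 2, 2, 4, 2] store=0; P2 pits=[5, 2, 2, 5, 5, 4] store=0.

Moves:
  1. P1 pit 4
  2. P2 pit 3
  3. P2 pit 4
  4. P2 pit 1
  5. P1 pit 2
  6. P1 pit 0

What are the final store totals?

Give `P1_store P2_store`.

Move 1: P1 pit4 -> P1=[3,3,2,2,0,3](1) P2=[6,3,2,5,5,4](0)
Move 2: P2 pit3 -> P1=[4,4,2,2,0,3](1) P2=[6,3,2,0,6,5](1)
Move 3: P2 pit4 -> P1=[5,5,3,3,0,3](1) P2=[6,3,2,0,0,6](2)
Move 4: P2 pit1 -> P1=[5,0,3,3,0,3](1) P2=[6,0,3,1,0,6](8)
Move 5: P1 pit2 -> P1=[5,0,0,4,1,4](1) P2=[6,0,3,1,0,6](8)
Move 6: P1 pit0 -> P1=[0,1,1,5,2,5](1) P2=[6,0,3,1,0,6](8)

Answer: 1 8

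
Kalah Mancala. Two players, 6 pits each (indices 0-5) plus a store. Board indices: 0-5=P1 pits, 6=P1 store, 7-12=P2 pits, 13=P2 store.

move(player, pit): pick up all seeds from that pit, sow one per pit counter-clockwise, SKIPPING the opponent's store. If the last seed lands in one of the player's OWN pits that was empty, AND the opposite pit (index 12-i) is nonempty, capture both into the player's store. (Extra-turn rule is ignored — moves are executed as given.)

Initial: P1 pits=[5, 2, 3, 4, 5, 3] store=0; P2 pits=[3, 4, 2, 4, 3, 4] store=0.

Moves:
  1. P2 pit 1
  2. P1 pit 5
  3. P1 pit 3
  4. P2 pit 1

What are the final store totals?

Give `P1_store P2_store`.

Answer: 2 0

Derivation:
Move 1: P2 pit1 -> P1=[5,2,3,4,5,3](0) P2=[3,0,3,5,4,5](0)
Move 2: P1 pit5 -> P1=[5,2,3,4,5,0](1) P2=[4,1,3,5,4,5](0)
Move 3: P1 pit3 -> P1=[5,2,3,0,6,1](2) P2=[5,1,3,5,4,5](0)
Move 4: P2 pit1 -> P1=[5,2,3,0,6,1](2) P2=[5,0,4,5,4,5](0)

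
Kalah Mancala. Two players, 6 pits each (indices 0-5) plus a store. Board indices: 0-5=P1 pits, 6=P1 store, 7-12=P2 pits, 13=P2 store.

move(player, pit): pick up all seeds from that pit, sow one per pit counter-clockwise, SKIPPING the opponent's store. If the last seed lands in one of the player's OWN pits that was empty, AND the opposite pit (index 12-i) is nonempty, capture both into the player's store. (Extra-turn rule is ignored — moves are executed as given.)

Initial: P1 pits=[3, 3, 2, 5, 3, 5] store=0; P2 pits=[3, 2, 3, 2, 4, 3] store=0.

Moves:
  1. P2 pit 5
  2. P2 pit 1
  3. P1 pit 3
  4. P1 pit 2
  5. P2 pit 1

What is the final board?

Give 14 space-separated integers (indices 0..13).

Answer: 4 4 0 1 5 6 1 4 0 5 3 4 0 1

Derivation:
Move 1: P2 pit5 -> P1=[4,4,2,5,3,5](0) P2=[3,2,3,2,4,0](1)
Move 2: P2 pit1 -> P1=[4,4,2,5,3,5](0) P2=[3,0,4,3,4,0](1)
Move 3: P1 pit3 -> P1=[4,4,2,0,4,6](1) P2=[4,1,4,3,4,0](1)
Move 4: P1 pit2 -> P1=[4,4,0,1,5,6](1) P2=[4,1,4,3,4,0](1)
Move 5: P2 pit1 -> P1=[4,4,0,1,5,6](1) P2=[4,0,5,3,4,0](1)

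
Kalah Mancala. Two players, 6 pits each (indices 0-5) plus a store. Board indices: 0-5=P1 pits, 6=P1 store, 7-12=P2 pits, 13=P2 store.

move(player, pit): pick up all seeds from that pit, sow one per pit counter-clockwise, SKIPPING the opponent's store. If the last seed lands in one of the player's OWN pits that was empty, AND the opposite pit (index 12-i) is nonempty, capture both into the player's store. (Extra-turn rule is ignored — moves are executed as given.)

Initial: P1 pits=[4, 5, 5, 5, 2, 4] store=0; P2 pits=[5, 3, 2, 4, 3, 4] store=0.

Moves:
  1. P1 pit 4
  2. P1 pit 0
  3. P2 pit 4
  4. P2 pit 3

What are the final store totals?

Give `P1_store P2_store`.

Move 1: P1 pit4 -> P1=[4,5,5,5,0,5](1) P2=[5,3,2,4,3,4](0)
Move 2: P1 pit0 -> P1=[0,6,6,6,0,5](5) P2=[5,0,2,4,3,4](0)
Move 3: P2 pit4 -> P1=[1,6,6,6,0,5](5) P2=[5,0,2,4,0,5](1)
Move 4: P2 pit3 -> P1=[2,6,6,6,0,5](5) P2=[5,0,2,0,1,6](2)

Answer: 5 2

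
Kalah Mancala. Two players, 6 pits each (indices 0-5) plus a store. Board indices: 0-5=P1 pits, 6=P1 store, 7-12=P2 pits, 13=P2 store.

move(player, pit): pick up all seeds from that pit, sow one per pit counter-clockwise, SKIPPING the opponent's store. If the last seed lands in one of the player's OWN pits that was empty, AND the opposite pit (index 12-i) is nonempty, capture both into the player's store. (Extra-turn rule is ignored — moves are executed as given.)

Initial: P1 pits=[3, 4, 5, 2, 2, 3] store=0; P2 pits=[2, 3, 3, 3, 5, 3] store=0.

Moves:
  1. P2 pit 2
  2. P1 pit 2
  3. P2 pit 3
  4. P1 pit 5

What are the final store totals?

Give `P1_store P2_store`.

Answer: 2 1

Derivation:
Move 1: P2 pit2 -> P1=[3,4,5,2,2,3](0) P2=[2,3,0,4,6,4](0)
Move 2: P1 pit2 -> P1=[3,4,0,3,3,4](1) P2=[3,3,0,4,6,4](0)
Move 3: P2 pit3 -> P1=[4,4,0,3,3,4](1) P2=[3,3,0,0,7,5](1)
Move 4: P1 pit5 -> P1=[4,4,0,3,3,0](2) P2=[4,4,1,0,7,5](1)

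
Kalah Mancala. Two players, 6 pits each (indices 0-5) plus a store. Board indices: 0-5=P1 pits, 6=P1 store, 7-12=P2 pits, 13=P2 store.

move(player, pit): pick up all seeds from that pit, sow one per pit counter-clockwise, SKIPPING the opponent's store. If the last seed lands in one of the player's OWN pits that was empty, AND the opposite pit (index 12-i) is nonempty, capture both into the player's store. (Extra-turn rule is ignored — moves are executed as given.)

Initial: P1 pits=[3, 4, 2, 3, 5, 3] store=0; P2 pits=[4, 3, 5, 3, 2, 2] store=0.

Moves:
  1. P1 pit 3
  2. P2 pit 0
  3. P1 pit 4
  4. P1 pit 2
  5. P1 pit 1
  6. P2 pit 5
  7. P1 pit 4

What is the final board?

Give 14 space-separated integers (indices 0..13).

Move 1: P1 pit3 -> P1=[3,4,2,0,6,4](1) P2=[4,3,5,3,2,2](0)
Move 2: P2 pit0 -> P1=[3,4,2,0,6,4](1) P2=[0,4,6,4,3,2](0)
Move 3: P1 pit4 -> P1=[3,4,2,0,0,5](2) P2=[1,5,7,5,3,2](0)
Move 4: P1 pit2 -> P1=[3,4,0,1,0,5](8) P2=[1,0,7,5,3,2](0)
Move 5: P1 pit1 -> P1=[3,0,1,2,1,6](8) P2=[1,0,7,5,3,2](0)
Move 6: P2 pit5 -> P1=[4,0,1,2,1,6](8) P2=[1,0,7,5,3,0](1)
Move 7: P1 pit4 -> P1=[4,0,1,2,0,7](8) P2=[1,0,7,5,3,0](1)

Answer: 4 0 1 2 0 7 8 1 0 7 5 3 0 1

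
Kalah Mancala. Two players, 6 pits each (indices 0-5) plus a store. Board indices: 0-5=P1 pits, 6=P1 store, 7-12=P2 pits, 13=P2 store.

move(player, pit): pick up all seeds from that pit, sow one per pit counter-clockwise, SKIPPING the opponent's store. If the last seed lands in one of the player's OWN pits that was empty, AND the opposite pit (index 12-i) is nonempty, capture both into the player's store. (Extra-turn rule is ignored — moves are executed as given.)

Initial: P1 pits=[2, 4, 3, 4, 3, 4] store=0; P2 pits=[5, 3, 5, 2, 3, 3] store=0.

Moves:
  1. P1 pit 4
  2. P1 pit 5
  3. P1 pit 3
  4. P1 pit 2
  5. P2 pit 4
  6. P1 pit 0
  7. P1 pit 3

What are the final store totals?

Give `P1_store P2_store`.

Move 1: P1 pit4 -> P1=[2,4,3,4,0,5](1) P2=[6,3,5,2,3,3](0)
Move 2: P1 pit5 -> P1=[2,4,3,4,0,0](2) P2=[7,4,6,3,3,3](0)
Move 3: P1 pit3 -> P1=[2,4,3,0,1,1](3) P2=[8,4,6,3,3,3](0)
Move 4: P1 pit2 -> P1=[2,4,0,1,2,2](3) P2=[8,4,6,3,3,3](0)
Move 5: P2 pit4 -> P1=[3,4,0,1,2,2](3) P2=[8,4,6,3,0,4](1)
Move 6: P1 pit0 -> P1=[0,5,1,2,2,2](3) P2=[8,4,6,3,0,4](1)
Move 7: P1 pit3 -> P1=[0,5,1,0,3,3](3) P2=[8,4,6,3,0,4](1)

Answer: 3 1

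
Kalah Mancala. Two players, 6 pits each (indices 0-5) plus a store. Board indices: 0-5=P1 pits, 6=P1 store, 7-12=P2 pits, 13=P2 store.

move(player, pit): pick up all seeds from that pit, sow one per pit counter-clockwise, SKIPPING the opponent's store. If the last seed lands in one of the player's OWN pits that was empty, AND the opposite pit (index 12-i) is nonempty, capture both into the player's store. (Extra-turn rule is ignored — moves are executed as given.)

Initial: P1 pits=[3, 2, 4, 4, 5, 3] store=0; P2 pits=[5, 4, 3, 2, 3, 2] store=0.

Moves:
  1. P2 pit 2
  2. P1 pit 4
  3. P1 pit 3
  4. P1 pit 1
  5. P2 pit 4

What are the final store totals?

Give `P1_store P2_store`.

Answer: 4 1

Derivation:
Move 1: P2 pit2 -> P1=[3,2,4,4,5,3](0) P2=[5,4,0,3,4,3](0)
Move 2: P1 pit4 -> P1=[3,2,4,4,0,4](1) P2=[6,5,1,3,4,3](0)
Move 3: P1 pit3 -> P1=[3,2,4,0,1,5](2) P2=[7,5,1,3,4,3](0)
Move 4: P1 pit1 -> P1=[3,0,5,0,1,5](4) P2=[7,5,0,3,4,3](0)
Move 5: P2 pit4 -> P1=[4,1,5,0,1,5](4) P2=[7,5,0,3,0,4](1)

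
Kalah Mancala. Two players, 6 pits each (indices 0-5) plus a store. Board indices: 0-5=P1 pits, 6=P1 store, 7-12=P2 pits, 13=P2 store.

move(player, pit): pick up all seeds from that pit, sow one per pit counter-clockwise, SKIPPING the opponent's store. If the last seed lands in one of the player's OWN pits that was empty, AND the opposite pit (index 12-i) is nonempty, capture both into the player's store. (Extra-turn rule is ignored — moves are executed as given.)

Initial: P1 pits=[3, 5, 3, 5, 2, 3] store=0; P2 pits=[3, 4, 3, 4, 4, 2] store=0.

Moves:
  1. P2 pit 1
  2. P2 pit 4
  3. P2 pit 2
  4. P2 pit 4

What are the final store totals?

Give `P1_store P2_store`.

Move 1: P2 pit1 -> P1=[3,5,3,5,2,3](0) P2=[3,0,4,5,5,3](0)
Move 2: P2 pit4 -> P1=[4,6,4,5,2,3](0) P2=[3,0,4,5,0,4](1)
Move 3: P2 pit2 -> P1=[4,6,4,5,2,3](0) P2=[3,0,0,6,1,5](2)
Move 4: P2 pit4 -> P1=[4,6,4,5,2,3](0) P2=[3,0,0,6,0,6](2)

Answer: 0 2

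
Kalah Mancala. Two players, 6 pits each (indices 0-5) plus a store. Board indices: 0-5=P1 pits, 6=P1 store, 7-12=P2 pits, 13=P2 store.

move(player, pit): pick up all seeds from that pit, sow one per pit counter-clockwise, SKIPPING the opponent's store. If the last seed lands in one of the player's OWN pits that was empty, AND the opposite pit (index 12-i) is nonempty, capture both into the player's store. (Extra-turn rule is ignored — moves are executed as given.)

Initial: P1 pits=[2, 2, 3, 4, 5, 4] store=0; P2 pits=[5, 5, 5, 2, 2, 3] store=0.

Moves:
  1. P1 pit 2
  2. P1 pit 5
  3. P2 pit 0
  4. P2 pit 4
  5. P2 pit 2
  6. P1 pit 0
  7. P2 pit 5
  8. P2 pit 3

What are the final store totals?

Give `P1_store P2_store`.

Move 1: P1 pit2 -> P1=[2,2,0,5,6,5](0) P2=[5,5,5,2,2,3](0)
Move 2: P1 pit5 -> P1=[2,2,0,5,6,0](1) P2=[6,6,6,3,2,3](0)
Move 3: P2 pit0 -> P1=[2,2,0,5,6,0](1) P2=[0,7,7,4,3,4](1)
Move 4: P2 pit4 -> P1=[3,2,0,5,6,0](1) P2=[0,7,7,4,0,5](2)
Move 5: P2 pit2 -> P1=[4,3,1,5,6,0](1) P2=[0,7,0,5,1,6](3)
Move 6: P1 pit0 -> P1=[0,4,2,6,7,0](1) P2=[0,7,0,5,1,6](3)
Move 7: P2 pit5 -> P1=[1,5,3,7,8,0](1) P2=[0,7,0,5,1,0](4)
Move 8: P2 pit3 -> P1=[2,6,3,7,8,0](1) P2=[0,7,0,0,2,1](5)

Answer: 1 5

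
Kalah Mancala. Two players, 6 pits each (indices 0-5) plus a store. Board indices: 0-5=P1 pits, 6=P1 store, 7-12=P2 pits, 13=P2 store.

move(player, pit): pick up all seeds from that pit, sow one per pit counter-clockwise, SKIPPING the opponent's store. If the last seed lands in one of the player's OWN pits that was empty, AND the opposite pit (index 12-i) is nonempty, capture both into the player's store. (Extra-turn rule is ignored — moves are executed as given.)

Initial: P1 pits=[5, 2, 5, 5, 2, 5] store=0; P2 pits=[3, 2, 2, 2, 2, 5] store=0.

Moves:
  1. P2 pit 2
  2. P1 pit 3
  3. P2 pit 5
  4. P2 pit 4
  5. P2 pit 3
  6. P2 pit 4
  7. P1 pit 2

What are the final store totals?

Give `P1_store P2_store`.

Answer: 2 3

Derivation:
Move 1: P2 pit2 -> P1=[5,2,5,5,2,5](0) P2=[3,2,0,3,3,5](0)
Move 2: P1 pit3 -> P1=[5,2,5,0,3,6](1) P2=[4,3,0,3,3,5](0)
Move 3: P2 pit5 -> P1=[6,3,6,1,3,6](1) P2=[4,3,0,3,3,0](1)
Move 4: P2 pit4 -> P1=[7,3,6,1,3,6](1) P2=[4,3,0,3,0,1](2)
Move 5: P2 pit3 -> P1=[7,3,6,1,3,6](1) P2=[4,3,0,0,1,2](3)
Move 6: P2 pit4 -> P1=[7,3,6,1,3,6](1) P2=[4,3,0,0,0,3](3)
Move 7: P1 pit2 -> P1=[7,3,0,2,4,7](2) P2=[5,4,0,0,0,3](3)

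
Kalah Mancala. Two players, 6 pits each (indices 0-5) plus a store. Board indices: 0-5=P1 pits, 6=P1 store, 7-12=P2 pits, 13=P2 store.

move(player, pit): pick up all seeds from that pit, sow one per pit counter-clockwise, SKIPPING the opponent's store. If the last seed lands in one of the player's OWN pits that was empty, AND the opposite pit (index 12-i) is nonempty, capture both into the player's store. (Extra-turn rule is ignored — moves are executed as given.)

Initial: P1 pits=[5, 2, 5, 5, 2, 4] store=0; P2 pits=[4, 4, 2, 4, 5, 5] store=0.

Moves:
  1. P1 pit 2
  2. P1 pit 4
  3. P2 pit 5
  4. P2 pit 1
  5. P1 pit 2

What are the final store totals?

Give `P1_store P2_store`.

Move 1: P1 pit2 -> P1=[5,2,0,6,3,5](1) P2=[5,4,2,4,5,5](0)
Move 2: P1 pit4 -> P1=[5,2,0,6,0,6](2) P2=[6,4,2,4,5,5](0)
Move 3: P2 pit5 -> P1=[6,3,1,7,0,6](2) P2=[6,4,2,4,5,0](1)
Move 4: P2 pit1 -> P1=[0,3,1,7,0,6](2) P2=[6,0,3,5,6,0](8)
Move 5: P1 pit2 -> P1=[0,3,0,8,0,6](2) P2=[6,0,3,5,6,0](8)

Answer: 2 8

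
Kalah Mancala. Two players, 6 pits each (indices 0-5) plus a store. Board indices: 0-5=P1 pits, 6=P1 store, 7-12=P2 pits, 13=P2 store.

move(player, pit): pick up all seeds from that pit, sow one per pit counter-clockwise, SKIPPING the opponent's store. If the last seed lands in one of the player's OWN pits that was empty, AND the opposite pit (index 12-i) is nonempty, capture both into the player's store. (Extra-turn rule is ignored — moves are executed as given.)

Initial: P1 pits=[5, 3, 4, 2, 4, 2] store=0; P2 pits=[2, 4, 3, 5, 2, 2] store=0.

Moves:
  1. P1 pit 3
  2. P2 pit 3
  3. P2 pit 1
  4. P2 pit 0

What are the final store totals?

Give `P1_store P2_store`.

Answer: 0 1

Derivation:
Move 1: P1 pit3 -> P1=[5,3,4,0,5,3](0) P2=[2,4,3,5,2,2](0)
Move 2: P2 pit3 -> P1=[6,4,4,0,5,3](0) P2=[2,4,3,0,3,3](1)
Move 3: P2 pit1 -> P1=[6,4,4,0,5,3](0) P2=[2,0,4,1,4,4](1)
Move 4: P2 pit0 -> P1=[6,4,4,0,5,3](0) P2=[0,1,5,1,4,4](1)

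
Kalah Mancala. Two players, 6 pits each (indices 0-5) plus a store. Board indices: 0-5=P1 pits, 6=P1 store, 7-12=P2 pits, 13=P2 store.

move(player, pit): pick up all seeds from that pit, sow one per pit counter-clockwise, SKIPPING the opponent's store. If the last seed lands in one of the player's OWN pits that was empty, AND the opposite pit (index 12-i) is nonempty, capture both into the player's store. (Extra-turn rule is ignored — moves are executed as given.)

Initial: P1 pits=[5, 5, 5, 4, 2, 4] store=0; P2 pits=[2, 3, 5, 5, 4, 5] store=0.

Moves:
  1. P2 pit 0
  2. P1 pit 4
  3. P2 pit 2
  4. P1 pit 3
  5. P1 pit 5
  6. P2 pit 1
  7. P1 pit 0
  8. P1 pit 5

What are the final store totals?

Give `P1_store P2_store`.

Move 1: P2 pit0 -> P1=[5,5,5,4,2,4](0) P2=[0,4,6,5,4,5](0)
Move 2: P1 pit4 -> P1=[5,5,5,4,0,5](1) P2=[0,4,6,5,4,5](0)
Move 3: P2 pit2 -> P1=[6,6,5,4,0,5](1) P2=[0,4,0,6,5,6](1)
Move 4: P1 pit3 -> P1=[6,6,5,0,1,6](2) P2=[1,4,0,6,5,6](1)
Move 5: P1 pit5 -> P1=[6,6,5,0,1,0](3) P2=[2,5,1,7,6,6](1)
Move 6: P2 pit1 -> P1=[6,6,5,0,1,0](3) P2=[2,0,2,8,7,7](2)
Move 7: P1 pit0 -> P1=[0,7,6,1,2,1](4) P2=[2,0,2,8,7,7](2)
Move 8: P1 pit5 -> P1=[0,7,6,1,2,0](5) P2=[2,0,2,8,7,7](2)

Answer: 5 2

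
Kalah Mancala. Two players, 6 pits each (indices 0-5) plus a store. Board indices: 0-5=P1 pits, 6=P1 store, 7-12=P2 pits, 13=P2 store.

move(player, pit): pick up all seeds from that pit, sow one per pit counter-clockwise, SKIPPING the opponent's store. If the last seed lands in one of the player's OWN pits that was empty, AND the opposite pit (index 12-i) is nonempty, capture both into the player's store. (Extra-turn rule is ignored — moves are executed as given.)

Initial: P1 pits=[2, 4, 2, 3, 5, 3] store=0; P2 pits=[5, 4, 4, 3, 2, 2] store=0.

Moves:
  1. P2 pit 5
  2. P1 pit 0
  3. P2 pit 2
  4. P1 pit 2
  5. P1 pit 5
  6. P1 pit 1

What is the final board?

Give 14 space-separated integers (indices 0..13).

Answer: 0 0 1 6 7 1 2 6 5 1 4 3 1 2

Derivation:
Move 1: P2 pit5 -> P1=[3,4,2,3,5,3](0) P2=[5,4,4,3,2,0](1)
Move 2: P1 pit0 -> P1=[0,5,3,4,5,3](0) P2=[5,4,4,3,2,0](1)
Move 3: P2 pit2 -> P1=[0,5,3,4,5,3](0) P2=[5,4,0,4,3,1](2)
Move 4: P1 pit2 -> P1=[0,5,0,5,6,4](0) P2=[5,4,0,4,3,1](2)
Move 5: P1 pit5 -> P1=[0,5,0,5,6,0](1) P2=[6,5,1,4,3,1](2)
Move 6: P1 pit1 -> P1=[0,0,1,6,7,1](2) P2=[6,5,1,4,3,1](2)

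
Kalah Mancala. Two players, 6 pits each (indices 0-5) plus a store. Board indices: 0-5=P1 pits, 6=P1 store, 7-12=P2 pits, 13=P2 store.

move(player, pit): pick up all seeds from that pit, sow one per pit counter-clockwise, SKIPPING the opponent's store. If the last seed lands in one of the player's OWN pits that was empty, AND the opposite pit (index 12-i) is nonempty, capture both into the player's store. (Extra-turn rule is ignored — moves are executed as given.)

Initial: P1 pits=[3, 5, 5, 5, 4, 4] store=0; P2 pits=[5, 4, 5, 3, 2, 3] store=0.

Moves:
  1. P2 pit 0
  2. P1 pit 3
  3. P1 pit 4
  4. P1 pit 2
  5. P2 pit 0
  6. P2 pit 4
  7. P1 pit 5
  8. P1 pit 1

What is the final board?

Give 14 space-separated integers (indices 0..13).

Answer: 4 0 1 2 2 1 5 1 9 9 6 1 6 1

Derivation:
Move 1: P2 pit0 -> P1=[3,5,5,5,4,4](0) P2=[0,5,6,4,3,4](0)
Move 2: P1 pit3 -> P1=[3,5,5,0,5,5](1) P2=[1,6,6,4,3,4](0)
Move 3: P1 pit4 -> P1=[3,5,5,0,0,6](2) P2=[2,7,7,4,3,4](0)
Move 4: P1 pit2 -> P1=[3,5,0,1,1,7](3) P2=[3,7,7,4,3,4](0)
Move 5: P2 pit0 -> P1=[3,5,0,1,1,7](3) P2=[0,8,8,5,3,4](0)
Move 6: P2 pit4 -> P1=[4,5,0,1,1,7](3) P2=[0,8,8,5,0,5](1)
Move 7: P1 pit5 -> P1=[4,5,0,1,1,0](4) P2=[1,9,9,6,1,6](1)
Move 8: P1 pit1 -> P1=[4,0,1,2,2,1](5) P2=[1,9,9,6,1,6](1)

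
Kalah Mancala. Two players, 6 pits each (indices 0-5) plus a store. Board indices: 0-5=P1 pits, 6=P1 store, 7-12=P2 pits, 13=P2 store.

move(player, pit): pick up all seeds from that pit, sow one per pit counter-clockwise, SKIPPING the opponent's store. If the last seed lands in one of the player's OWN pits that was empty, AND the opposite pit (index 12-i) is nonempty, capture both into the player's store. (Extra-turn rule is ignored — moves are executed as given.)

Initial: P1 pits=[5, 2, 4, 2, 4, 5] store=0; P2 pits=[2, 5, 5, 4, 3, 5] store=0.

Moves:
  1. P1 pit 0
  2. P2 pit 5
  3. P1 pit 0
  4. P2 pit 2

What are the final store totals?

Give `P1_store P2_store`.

Answer: 0 2

Derivation:
Move 1: P1 pit0 -> P1=[0,3,5,3,5,6](0) P2=[2,5,5,4,3,5](0)
Move 2: P2 pit5 -> P1=[1,4,6,4,5,6](0) P2=[2,5,5,4,3,0](1)
Move 3: P1 pit0 -> P1=[0,5,6,4,5,6](0) P2=[2,5,5,4,3,0](1)
Move 4: P2 pit2 -> P1=[1,5,6,4,5,6](0) P2=[2,5,0,5,4,1](2)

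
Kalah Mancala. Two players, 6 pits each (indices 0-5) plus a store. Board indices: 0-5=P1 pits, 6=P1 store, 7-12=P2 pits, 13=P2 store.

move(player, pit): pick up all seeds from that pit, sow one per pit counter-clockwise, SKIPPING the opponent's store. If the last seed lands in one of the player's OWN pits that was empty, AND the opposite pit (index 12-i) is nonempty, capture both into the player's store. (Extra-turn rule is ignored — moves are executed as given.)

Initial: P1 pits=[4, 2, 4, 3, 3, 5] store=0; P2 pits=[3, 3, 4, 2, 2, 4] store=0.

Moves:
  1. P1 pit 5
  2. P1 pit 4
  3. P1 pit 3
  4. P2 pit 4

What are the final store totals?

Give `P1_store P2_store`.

Move 1: P1 pit5 -> P1=[4,2,4,3,3,0](1) P2=[4,4,5,3,2,4](0)
Move 2: P1 pit4 -> P1=[4,2,4,3,0,1](2) P2=[5,4,5,3,2,4](0)
Move 3: P1 pit3 -> P1=[4,2,4,0,1,2](3) P2=[5,4,5,3,2,4](0)
Move 4: P2 pit4 -> P1=[4,2,4,0,1,2](3) P2=[5,4,5,3,0,5](1)

Answer: 3 1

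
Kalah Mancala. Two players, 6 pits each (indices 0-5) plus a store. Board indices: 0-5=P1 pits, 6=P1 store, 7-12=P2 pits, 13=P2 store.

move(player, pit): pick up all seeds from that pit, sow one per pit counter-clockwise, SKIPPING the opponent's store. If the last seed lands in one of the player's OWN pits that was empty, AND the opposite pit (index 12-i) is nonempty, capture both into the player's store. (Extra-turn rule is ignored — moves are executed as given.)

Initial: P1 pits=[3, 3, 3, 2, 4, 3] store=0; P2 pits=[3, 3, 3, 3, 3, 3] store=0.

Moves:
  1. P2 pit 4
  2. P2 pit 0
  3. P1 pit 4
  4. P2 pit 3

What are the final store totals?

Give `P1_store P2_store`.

Move 1: P2 pit4 -> P1=[4,3,3,2,4,3](0) P2=[3,3,3,3,0,4](1)
Move 2: P2 pit0 -> P1=[4,3,3,2,4,3](0) P2=[0,4,4,4,0,4](1)
Move 3: P1 pit4 -> P1=[4,3,3,2,0,4](1) P2=[1,5,4,4,0,4](1)
Move 4: P2 pit3 -> P1=[5,3,3,2,0,4](1) P2=[1,5,4,0,1,5](2)

Answer: 1 2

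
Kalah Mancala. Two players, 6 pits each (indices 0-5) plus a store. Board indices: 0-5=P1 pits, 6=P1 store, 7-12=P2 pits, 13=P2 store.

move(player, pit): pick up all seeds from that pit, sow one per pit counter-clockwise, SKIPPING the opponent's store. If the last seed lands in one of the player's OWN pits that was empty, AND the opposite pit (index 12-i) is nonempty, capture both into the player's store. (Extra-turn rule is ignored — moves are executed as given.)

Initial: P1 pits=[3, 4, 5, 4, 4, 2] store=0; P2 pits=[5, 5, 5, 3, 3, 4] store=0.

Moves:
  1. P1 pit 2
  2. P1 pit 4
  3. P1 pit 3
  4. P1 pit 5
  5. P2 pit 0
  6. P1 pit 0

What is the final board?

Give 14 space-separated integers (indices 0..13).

Move 1: P1 pit2 -> P1=[3,4,0,5,5,3](1) P2=[6,5,5,3,3,4](0)
Move 2: P1 pit4 -> P1=[3,4,0,5,0,4](2) P2=[7,6,6,3,3,4](0)
Move 3: P1 pit3 -> P1=[3,4,0,0,1,5](3) P2=[8,7,6,3,3,4](0)
Move 4: P1 pit5 -> P1=[3,4,0,0,1,0](4) P2=[9,8,7,4,3,4](0)
Move 5: P2 pit0 -> P1=[4,5,1,0,1,0](4) P2=[0,9,8,5,4,5](1)
Move 6: P1 pit0 -> P1=[0,6,2,1,2,0](4) P2=[0,9,8,5,4,5](1)

Answer: 0 6 2 1 2 0 4 0 9 8 5 4 5 1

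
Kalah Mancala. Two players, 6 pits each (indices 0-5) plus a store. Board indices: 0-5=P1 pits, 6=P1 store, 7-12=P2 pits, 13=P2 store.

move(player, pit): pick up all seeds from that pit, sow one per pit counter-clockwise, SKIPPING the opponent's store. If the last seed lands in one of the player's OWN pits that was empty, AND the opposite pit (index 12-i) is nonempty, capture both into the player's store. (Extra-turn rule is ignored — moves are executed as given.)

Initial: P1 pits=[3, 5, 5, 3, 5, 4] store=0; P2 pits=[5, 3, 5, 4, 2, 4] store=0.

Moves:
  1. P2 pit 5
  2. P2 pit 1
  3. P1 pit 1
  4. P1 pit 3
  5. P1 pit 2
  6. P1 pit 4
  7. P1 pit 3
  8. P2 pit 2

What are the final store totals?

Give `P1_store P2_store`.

Answer: 7 2

Derivation:
Move 1: P2 pit5 -> P1=[4,6,6,3,5,4](0) P2=[5,3,5,4,2,0](1)
Move 2: P2 pit1 -> P1=[4,6,6,3,5,4](0) P2=[5,0,6,5,3,0](1)
Move 3: P1 pit1 -> P1=[4,0,7,4,6,5](1) P2=[6,0,6,5,3,0](1)
Move 4: P1 pit3 -> P1=[4,0,7,0,7,6](2) P2=[7,0,6,5,3,0](1)
Move 5: P1 pit2 -> P1=[4,0,0,1,8,7](3) P2=[8,1,7,5,3,0](1)
Move 6: P1 pit4 -> P1=[4,0,0,1,0,8](4) P2=[9,2,8,6,4,1](1)
Move 7: P1 pit3 -> P1=[4,0,0,0,0,8](7) P2=[9,0,8,6,4,1](1)
Move 8: P2 pit2 -> P1=[5,1,1,1,0,8](7) P2=[9,0,0,7,5,2](2)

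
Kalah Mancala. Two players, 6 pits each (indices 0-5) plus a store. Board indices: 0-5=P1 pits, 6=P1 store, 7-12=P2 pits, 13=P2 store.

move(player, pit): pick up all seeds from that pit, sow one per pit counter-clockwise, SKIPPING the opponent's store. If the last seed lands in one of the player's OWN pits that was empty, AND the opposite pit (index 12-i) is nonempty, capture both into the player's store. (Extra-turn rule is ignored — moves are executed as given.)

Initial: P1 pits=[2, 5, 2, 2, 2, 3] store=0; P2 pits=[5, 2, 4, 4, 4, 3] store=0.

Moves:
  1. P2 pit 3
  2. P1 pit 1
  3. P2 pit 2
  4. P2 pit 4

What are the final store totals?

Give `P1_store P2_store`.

Move 1: P2 pit3 -> P1=[3,5,2,2,2,3](0) P2=[5,2,4,0,5,4](1)
Move 2: P1 pit1 -> P1=[3,0,3,3,3,4](1) P2=[5,2,4,0,5,4](1)
Move 3: P2 pit2 -> P1=[3,0,3,3,3,4](1) P2=[5,2,0,1,6,5](2)
Move 4: P2 pit4 -> P1=[4,1,4,4,3,4](1) P2=[5,2,0,1,0,6](3)

Answer: 1 3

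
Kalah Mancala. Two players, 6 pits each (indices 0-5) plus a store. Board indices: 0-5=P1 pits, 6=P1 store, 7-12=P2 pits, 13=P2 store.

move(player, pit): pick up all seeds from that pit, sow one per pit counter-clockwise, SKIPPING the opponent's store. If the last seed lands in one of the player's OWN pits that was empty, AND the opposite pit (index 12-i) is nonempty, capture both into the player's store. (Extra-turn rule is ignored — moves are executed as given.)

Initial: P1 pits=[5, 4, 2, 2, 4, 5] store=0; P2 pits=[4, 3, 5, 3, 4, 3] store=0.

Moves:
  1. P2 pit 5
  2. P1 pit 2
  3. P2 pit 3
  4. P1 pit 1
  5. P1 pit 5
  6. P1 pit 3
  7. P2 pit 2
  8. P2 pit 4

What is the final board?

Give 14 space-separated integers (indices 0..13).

Move 1: P2 pit5 -> P1=[6,5,2,2,4,5](0) P2=[4,3,5,3,4,0](1)
Move 2: P1 pit2 -> P1=[6,5,0,3,5,5](0) P2=[4,3,5,3,4,0](1)
Move 3: P2 pit3 -> P1=[6,5,0,3,5,5](0) P2=[4,3,5,0,5,1](2)
Move 4: P1 pit1 -> P1=[6,0,1,4,6,6](1) P2=[4,3,5,0,5,1](2)
Move 5: P1 pit5 -> P1=[6,0,1,4,6,0](2) P2=[5,4,6,1,6,1](2)
Move 6: P1 pit3 -> P1=[6,0,1,0,7,1](3) P2=[6,4,6,1,6,1](2)
Move 7: P2 pit2 -> P1=[7,1,1,0,7,1](3) P2=[6,4,0,2,7,2](3)
Move 8: P2 pit4 -> P1=[8,2,2,1,8,1](3) P2=[6,4,0,2,0,3](4)

Answer: 8 2 2 1 8 1 3 6 4 0 2 0 3 4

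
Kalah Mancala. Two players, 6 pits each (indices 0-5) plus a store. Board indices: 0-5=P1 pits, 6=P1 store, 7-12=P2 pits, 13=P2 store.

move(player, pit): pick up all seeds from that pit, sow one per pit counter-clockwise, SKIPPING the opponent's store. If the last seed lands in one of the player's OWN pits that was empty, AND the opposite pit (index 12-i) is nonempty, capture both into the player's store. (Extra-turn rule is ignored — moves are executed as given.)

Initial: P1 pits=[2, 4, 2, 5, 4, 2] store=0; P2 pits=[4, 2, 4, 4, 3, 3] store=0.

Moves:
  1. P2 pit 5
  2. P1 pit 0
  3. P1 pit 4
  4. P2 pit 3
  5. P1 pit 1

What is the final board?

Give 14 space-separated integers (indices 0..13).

Move 1: P2 pit5 -> P1=[3,5,2,5,4,2](0) P2=[4,2,4,4,3,0](1)
Move 2: P1 pit0 -> P1=[0,6,3,6,4,2](0) P2=[4,2,4,4,3,0](1)
Move 3: P1 pit4 -> P1=[0,6,3,6,0,3](1) P2=[5,3,4,4,3,0](1)
Move 4: P2 pit3 -> P1=[1,6,3,6,0,3](1) P2=[5,3,4,0,4,1](2)
Move 5: P1 pit1 -> P1=[1,0,4,7,1,4](2) P2=[6,3,4,0,4,1](2)

Answer: 1 0 4 7 1 4 2 6 3 4 0 4 1 2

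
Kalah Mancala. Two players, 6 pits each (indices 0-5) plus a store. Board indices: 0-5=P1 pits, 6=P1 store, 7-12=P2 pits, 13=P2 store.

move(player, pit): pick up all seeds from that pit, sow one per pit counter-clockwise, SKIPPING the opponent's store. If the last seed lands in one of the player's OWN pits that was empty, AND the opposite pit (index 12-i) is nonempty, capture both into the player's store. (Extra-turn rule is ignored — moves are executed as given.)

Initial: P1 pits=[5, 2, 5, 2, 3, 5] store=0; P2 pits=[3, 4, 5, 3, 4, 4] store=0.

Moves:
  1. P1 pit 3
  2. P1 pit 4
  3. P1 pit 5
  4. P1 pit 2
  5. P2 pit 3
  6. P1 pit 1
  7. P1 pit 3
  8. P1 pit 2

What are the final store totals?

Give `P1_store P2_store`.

Move 1: P1 pit3 -> P1=[5,2,5,0,4,6](0) P2=[3,4,5,3,4,4](0)
Move 2: P1 pit4 -> P1=[5,2,5,0,0,7](1) P2=[4,5,5,3,4,4](0)
Move 3: P1 pit5 -> P1=[5,2,5,0,0,0](2) P2=[5,6,6,4,5,5](0)
Move 4: P1 pit2 -> P1=[5,2,0,1,1,1](3) P2=[6,6,6,4,5,5](0)
Move 5: P2 pit3 -> P1=[6,2,0,1,1,1](3) P2=[6,6,6,0,6,6](1)
Move 6: P1 pit1 -> P1=[6,0,1,2,1,1](3) P2=[6,6,6,0,6,6](1)
Move 7: P1 pit3 -> P1=[6,0,1,0,2,2](3) P2=[6,6,6,0,6,6](1)
Move 8: P1 pit2 -> P1=[6,0,0,0,2,2](10) P2=[6,6,0,0,6,6](1)

Answer: 10 1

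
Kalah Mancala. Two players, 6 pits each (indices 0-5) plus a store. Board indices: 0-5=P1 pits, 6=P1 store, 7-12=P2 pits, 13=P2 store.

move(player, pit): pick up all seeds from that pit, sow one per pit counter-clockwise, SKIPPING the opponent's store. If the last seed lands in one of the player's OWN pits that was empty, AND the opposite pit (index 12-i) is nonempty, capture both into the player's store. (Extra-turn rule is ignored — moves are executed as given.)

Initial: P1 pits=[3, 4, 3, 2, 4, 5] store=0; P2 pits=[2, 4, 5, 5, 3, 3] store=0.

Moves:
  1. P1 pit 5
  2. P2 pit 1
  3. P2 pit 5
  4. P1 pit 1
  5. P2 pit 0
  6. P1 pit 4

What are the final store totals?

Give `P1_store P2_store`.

Move 1: P1 pit5 -> P1=[3,4,3,2,4,0](1) P2=[3,5,6,6,3,3](0)
Move 2: P2 pit1 -> P1=[3,4,3,2,4,0](1) P2=[3,0,7,7,4,4](1)
Move 3: P2 pit5 -> P1=[4,5,4,2,4,0](1) P2=[3,0,7,7,4,0](2)
Move 4: P1 pit1 -> P1=[4,0,5,3,5,1](2) P2=[3,0,7,7,4,0](2)
Move 5: P2 pit0 -> P1=[4,0,5,3,5,1](2) P2=[0,1,8,8,4,0](2)
Move 6: P1 pit4 -> P1=[4,0,5,3,0,2](3) P2=[1,2,9,8,4,0](2)

Answer: 3 2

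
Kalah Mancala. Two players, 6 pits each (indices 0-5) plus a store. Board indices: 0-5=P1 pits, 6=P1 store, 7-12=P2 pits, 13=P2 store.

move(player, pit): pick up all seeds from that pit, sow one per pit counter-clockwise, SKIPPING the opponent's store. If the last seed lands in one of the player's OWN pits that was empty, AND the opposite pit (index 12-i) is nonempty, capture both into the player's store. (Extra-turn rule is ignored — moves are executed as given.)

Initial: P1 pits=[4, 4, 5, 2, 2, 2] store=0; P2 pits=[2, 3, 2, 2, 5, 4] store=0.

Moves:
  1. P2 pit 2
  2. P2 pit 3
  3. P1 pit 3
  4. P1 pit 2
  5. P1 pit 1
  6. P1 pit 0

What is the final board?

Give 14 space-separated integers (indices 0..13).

Move 1: P2 pit2 -> P1=[4,4,5,2,2,2](0) P2=[2,3,0,3,6,4](0)
Move 2: P2 pit3 -> P1=[4,4,5,2,2,2](0) P2=[2,3,0,0,7,5](1)
Move 3: P1 pit3 -> P1=[4,4,5,0,3,3](0) P2=[2,3,0,0,7,5](1)
Move 4: P1 pit2 -> P1=[4,4,0,1,4,4](1) P2=[3,3,0,0,7,5](1)
Move 5: P1 pit1 -> P1=[4,0,1,2,5,5](1) P2=[3,3,0,0,7,5](1)
Move 6: P1 pit0 -> P1=[0,1,2,3,6,5](1) P2=[3,3,0,0,7,5](1)

Answer: 0 1 2 3 6 5 1 3 3 0 0 7 5 1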